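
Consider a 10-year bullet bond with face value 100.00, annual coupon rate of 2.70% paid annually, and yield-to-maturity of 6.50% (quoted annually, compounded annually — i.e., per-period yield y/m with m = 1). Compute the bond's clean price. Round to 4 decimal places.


Coupon per period c = face * coupon_rate / m = 2.700000
Periods per year m = 1; per-period yield y/m = 0.065000
Number of cashflows N = 10
Cashflows (t years, CF_t, discount factor 1/(1+y/m)^(m*t), PV):
  t = 1.0000: CF_t = 2.700000, DF = 0.938967, PV = 2.535211
  t = 2.0000: CF_t = 2.700000, DF = 0.881659, PV = 2.380480
  t = 3.0000: CF_t = 2.700000, DF = 0.827849, PV = 2.235193
  t = 4.0000: CF_t = 2.700000, DF = 0.777323, PV = 2.098772
  t = 5.0000: CF_t = 2.700000, DF = 0.729881, PV = 1.970678
  t = 6.0000: CF_t = 2.700000, DF = 0.685334, PV = 1.850402
  t = 7.0000: CF_t = 2.700000, DF = 0.643506, PV = 1.737467
  t = 8.0000: CF_t = 2.700000, DF = 0.604231, PV = 1.631424
  t = 9.0000: CF_t = 2.700000, DF = 0.567353, PV = 1.531854
  t = 10.0000: CF_t = 102.700000, DF = 0.532726, PV = 54.710964
Price P = sum_t PV_t = 72.682445

Answer: Price = 72.6824


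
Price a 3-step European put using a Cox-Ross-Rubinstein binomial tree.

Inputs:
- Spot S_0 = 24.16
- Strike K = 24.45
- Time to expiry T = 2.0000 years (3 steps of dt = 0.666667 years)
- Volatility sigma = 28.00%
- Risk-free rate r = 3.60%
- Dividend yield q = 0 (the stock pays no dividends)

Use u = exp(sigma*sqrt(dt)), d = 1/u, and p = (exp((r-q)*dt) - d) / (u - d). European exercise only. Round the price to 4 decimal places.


Answer: Price = V(0,0) = 3.3047

Derivation:
dt = T/N = 0.666667
u = exp(sigma*sqrt(dt)) = 1.256863; d = 1/u = 0.795632
p = (exp((r-q)*dt) - d) / (u - d) = 0.495757
Discount per step: exp(-r*dt) = 0.976286
Stock lattice S(k, i) with i counting down-moves:
  k=0: S(0,0) = 24.1600
  k=1: S(1,0) = 30.3658; S(1,1) = 19.2225
  k=2: S(2,0) = 38.1657; S(2,1) = 24.1600; S(2,2) = 15.2940
  k=3: S(3,0) = 47.9690; S(3,1) = 30.3658; S(3,2) = 19.2225; S(3,3) = 12.1684
Terminal payoffs V(N, i) = max(K - S_T, 0):
  V(3,0) = 0.000000; V(3,1) = 0.000000; V(3,2) = 5.227541; V(3,3) = 12.281614
Backward induction: V(k, i) = exp(-r*dt) * [p * V(k+1, i) + (1-p) * V(k+1, i+1)].
  V(2,0) = exp(-r*dt) * [p*0.000000 + (1-p)*0.000000] = 0.000000
  V(2,1) = exp(-r*dt) * [p*0.000000 + (1-p)*5.227541] = 2.573442
  V(2,2) = exp(-r*dt) * [p*5.227541 + (1-p)*12.281614] = 8.576190
  V(1,0) = exp(-r*dt) * [p*0.000000 + (1-p)*2.573442] = 1.266868
  V(1,1) = exp(-r*dt) * [p*2.573442 + (1-p)*8.576190] = 5.467479
  V(0,0) = exp(-r*dt) * [p*1.266868 + (1-p)*5.467479] = 3.304724


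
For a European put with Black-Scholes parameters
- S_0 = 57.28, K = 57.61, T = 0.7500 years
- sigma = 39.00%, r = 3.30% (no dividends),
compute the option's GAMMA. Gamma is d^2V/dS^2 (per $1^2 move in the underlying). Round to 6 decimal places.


d1 = 0.2251454618; d2 = -0.1126044456
phi(d1) = 0.3889580535; exp(-qT) = 1.0000000000; exp(-rT) = 0.9755537700
Gamma = exp(-qT) * phi(d1) / (S * sigma * sqrt(T)) = 1.0000000000 * 0.3889580535 / (57.2800 * 0.3900 * 0.8660254038) = 0.020105

Answer: Gamma = 0.020105


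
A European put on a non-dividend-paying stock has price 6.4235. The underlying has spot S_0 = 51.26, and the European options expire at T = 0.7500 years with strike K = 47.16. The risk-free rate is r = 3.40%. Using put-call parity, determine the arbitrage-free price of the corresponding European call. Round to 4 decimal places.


Answer: Call price = 11.7109

Derivation:
Put-call parity: C - P = S_0 * exp(-qT) - K * exp(-rT).
S_0 * exp(-qT) = 51.2600 * 1.00000000 = 51.26000000
K * exp(-rT) = 47.1600 * 0.97482238 = 45.97262339
C = P + S*exp(-qT) - K*exp(-rT)
C = 6.4235 + 51.26000000 - 45.97262339 = 11.7109


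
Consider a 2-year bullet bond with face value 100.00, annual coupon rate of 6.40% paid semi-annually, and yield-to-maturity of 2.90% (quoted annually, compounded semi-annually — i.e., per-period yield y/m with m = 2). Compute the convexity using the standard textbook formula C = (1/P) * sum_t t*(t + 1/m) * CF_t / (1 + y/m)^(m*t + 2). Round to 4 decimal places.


Answer: Convexity = 4.5741

Derivation:
Coupon per period c = face * coupon_rate / m = 3.200000
Periods per year m = 2; per-period yield y/m = 0.014500
Number of cashflows N = 4
Cashflows (t years, CF_t, discount factor 1/(1+y/m)^(m*t), PV):
  t = 0.5000: CF_t = 3.200000, DF = 0.985707, PV = 3.154263
  t = 1.0000: CF_t = 3.200000, DF = 0.971619, PV = 3.109180
  t = 1.5000: CF_t = 3.200000, DF = 0.957732, PV = 3.064741
  t = 2.0000: CF_t = 103.200000, DF = 0.944043, PV = 97.425242
Price P = sum_t PV_t = 106.753426
Convexity numerator sum_t t*(t + 1/m) * CF_t / (1+y/m)^(m*t + 2):
  t = 0.5000: term = 1.532371
  t = 1.0000: term = 4.531407
  t = 1.5000: term = 8.933281
  t = 2.0000: term = 473.300969
Convexity = (1/P) * sum = 488.298027 / 106.753426 = 4.574074


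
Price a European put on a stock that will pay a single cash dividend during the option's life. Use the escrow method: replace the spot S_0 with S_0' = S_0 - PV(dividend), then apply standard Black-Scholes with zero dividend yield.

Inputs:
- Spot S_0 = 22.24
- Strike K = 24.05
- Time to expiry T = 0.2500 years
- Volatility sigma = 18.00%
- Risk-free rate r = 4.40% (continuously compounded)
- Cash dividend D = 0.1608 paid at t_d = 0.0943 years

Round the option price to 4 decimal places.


Answer: Price = 1.9431

Derivation:
PV(D) = D * exp(-r * t_d) = 0.1608 * 0.99585940 = 0.16013419
S_0' = S_0 - PV(D) = 22.2400 - 0.16013419 = 22.07986581
d1 = (ln(S_0'/K) + (r + sigma^2/2)*T) / (sigma*sqrt(T)) = -0.78243170
d2 = d1 - sigma*sqrt(T) = -0.87243170
exp(-rT) = 0.98906028
N(-d1) = 0.78301954; N(-d2) = 0.80851354
P = K * exp(-rT) * N(-d2) - S_0' * N(-d1) = 24.0500 * 0.98906028 * 0.80851354 - 22.07986581 * 0.78301954 = 1.9431


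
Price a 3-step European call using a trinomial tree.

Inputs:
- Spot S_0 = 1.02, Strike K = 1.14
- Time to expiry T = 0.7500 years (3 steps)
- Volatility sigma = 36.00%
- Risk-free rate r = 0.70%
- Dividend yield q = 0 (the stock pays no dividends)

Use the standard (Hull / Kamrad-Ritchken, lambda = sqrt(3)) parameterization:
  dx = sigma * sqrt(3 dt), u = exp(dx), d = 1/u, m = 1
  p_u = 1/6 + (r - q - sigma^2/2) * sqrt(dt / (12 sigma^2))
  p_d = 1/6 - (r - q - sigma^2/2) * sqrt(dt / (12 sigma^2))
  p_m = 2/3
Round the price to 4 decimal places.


dt = T/N = 0.250000; dx = sigma*sqrt(3*dt) = 0.311769
u = exp(dx) = 1.365839; d = 1/u = 0.732151
p_u = 0.143492, p_m = 0.666667, p_d = 0.189841
Discount per step: exp(-r*dt) = 0.998252
Stock lattice S(k, j) with j the centered position index:
  k=0: S(0,+0) = 1.0200
  k=1: S(1,-1) = 0.7468; S(1,+0) = 1.0200; S(1,+1) = 1.3932
  k=2: S(2,-2) = 0.5468; S(2,-1) = 0.7468; S(2,+0) = 1.0200; S(2,+1) = 1.3932; S(2,+2) = 1.9028
  k=3: S(3,-3) = 0.4003; S(3,-2) = 0.5468; S(3,-1) = 0.7468; S(3,+0) = 1.0200; S(3,+1) = 1.3932; S(3,+2) = 1.9028; S(3,+3) = 2.5990
Terminal payoffs V(N, j) = max(S_T - K, 0):
  V(3,-3) = 0.000000; V(3,-2) = 0.000000; V(3,-1) = 0.000000; V(3,+0) = 0.000000; V(3,+1) = 0.253156; V(3,+2) = 0.762827; V(3,+3) = 1.458957
Backward induction: V(k, j) = exp(-r*dt) * [p_u * V(k+1, j+1) + p_m * V(k+1, j) + p_d * V(k+1, j-1)]
  V(2,-2) = exp(-r*dt) * [p_u*0.000000 + p_m*0.000000 + p_d*0.000000] = 0.000000
  V(2,-1) = exp(-r*dt) * [p_u*0.000000 + p_m*0.000000 + p_d*0.000000] = 0.000000
  V(2,+0) = exp(-r*dt) * [p_u*0.253156 + p_m*0.000000 + p_d*0.000000] = 0.036262
  V(2,+1) = exp(-r*dt) * [p_u*0.762827 + p_m*0.253156 + p_d*0.000000] = 0.277744
  V(2,+2) = exp(-r*dt) * [p_u*1.458957 + p_m*0.762827 + p_d*0.253156] = 0.764621
  V(1,-1) = exp(-r*dt) * [p_u*0.036262 + p_m*0.000000 + p_d*0.000000] = 0.005194
  V(1,+0) = exp(-r*dt) * [p_u*0.277744 + p_m*0.036262 + p_d*0.000000] = 0.063917
  V(1,+1) = exp(-r*dt) * [p_u*0.764621 + p_m*0.277744 + p_d*0.036262] = 0.301237
  V(0,+0) = exp(-r*dt) * [p_u*0.301237 + p_m*0.063917 + p_d*0.005194] = 0.086671

Answer: Price = V(0,0) = 0.0867


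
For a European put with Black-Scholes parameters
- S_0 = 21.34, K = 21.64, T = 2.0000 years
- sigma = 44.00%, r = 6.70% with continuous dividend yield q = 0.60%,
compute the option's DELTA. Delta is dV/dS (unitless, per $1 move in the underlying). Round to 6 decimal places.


d1 = 0.4847535053; d2 = -0.1375004622
phi(d1) = 0.3547182333; exp(-qT) = 0.9880717129; exp(-rT) = 0.8745900646
N(-d1) = 0.3139256037
Delta = -exp(-qT) * N(-d1) = -0.9880717129 * 0.3139256037 = -0.310181

Answer: Delta = -0.310181


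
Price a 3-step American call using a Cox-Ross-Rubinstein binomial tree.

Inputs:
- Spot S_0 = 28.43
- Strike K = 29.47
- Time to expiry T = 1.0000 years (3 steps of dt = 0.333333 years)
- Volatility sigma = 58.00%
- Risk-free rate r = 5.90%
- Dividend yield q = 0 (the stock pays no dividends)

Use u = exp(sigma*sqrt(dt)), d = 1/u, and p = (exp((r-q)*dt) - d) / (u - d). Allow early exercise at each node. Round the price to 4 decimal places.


Answer: Price = V(0,0) = 7.2344

Derivation:
dt = T/N = 0.333333
u = exp(sigma*sqrt(dt)) = 1.397749; d = 1/u = 0.715436
p = (exp((r-q)*dt) - d) / (u - d) = 0.446167
Discount per step: exp(-r*dt) = 0.980525
Stock lattice S(k, i) with i counting down-moves:
  k=0: S(0,0) = 28.4300
  k=1: S(1,0) = 39.7380; S(1,1) = 20.3398
  k=2: S(2,0) = 55.5438; S(2,1) = 28.4300; S(2,2) = 14.5519
  k=3: S(3,0) = 77.6362; S(3,1) = 39.7380; S(3,2) = 20.3398; S(3,3) = 10.4109
Terminal payoffs V(N, i) = max(S_T - K, 0):
  V(3,0) = 48.166245; V(3,1) = 10.268007; V(3,2) = 0.000000; V(3,3) = 0.000000
Backward induction: V(k, i) = exp(-r*dt) * [p * V(k+1, i) + (1-p) * V(k+1, i+1)]; then take max(V_cont, immediate exercise) for American.
  V(2,0) = exp(-r*dt) * [p*48.166245 + (1-p)*10.268007] = 26.647678; exercise = 26.073763; V(2,0) = max -> 26.647678
  V(2,1) = exp(-r*dt) * [p*10.268007 + (1-p)*0.000000] = 4.492024; exercise = 0.000000; V(2,1) = max -> 4.492024
  V(2,2) = exp(-r*dt) * [p*0.000000 + (1-p)*0.000000] = 0.000000; exercise = 0.000000; V(2,2) = max -> 0.000000
  V(1,0) = exp(-r*dt) * [p*26.647678 + (1-p)*4.492024] = 14.097150; exercise = 10.268007; V(1,0) = max -> 14.097150
  V(1,1) = exp(-r*dt) * [p*4.492024 + (1-p)*0.000000] = 1.965161; exercise = 0.000000; V(1,1) = max -> 1.965161
  V(0,0) = exp(-r*dt) * [p*14.097150 + (1-p)*1.965161] = 7.234365; exercise = 0.000000; V(0,0) = max -> 7.234365


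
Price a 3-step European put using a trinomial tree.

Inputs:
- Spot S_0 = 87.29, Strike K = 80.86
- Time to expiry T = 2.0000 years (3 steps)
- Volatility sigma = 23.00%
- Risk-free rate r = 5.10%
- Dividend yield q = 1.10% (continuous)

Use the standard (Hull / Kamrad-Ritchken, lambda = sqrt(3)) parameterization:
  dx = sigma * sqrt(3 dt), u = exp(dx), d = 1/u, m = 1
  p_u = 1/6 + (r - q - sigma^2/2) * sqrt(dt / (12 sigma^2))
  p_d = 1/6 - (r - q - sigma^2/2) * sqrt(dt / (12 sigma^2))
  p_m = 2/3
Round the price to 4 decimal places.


dt = T/N = 0.666667; dx = sigma*sqrt(3*dt) = 0.325269
u = exp(dx) = 1.384403; d = 1/u = 0.722333
p_u = 0.180553, p_m = 0.666667, p_d = 0.152781
Discount per step: exp(-r*dt) = 0.966572
Stock lattice S(k, j) with j the centered position index:
  k=0: S(0,+0) = 87.2900
  k=1: S(1,-1) = 63.0524; S(1,+0) = 87.2900; S(1,+1) = 120.8446
  k=2: S(2,-2) = 45.5449; S(2,-1) = 63.0524; S(2,+0) = 87.2900; S(2,+1) = 120.8446; S(2,+2) = 167.2976
  k=3: S(3,-3) = 32.8985; S(3,-2) = 45.5449; S(3,-1) = 63.0524; S(3,+0) = 87.2900; S(3,+1) = 120.8446; S(3,+2) = 167.2976; S(3,+3) = 231.6073
Terminal payoffs V(N, j) = max(K - S_T, 0):
  V(3,-3) = 47.961451; V(3,-2) = 35.315145; V(3,-1) = 17.807558; V(3,+0) = 0.000000; V(3,+1) = 0.000000; V(3,+2) = 0.000000; V(3,+3) = 0.000000
Backward induction: V(k, j) = exp(-r*dt) * [p_u * V(k+1, j+1) + p_m * V(k+1, j) + p_d * V(k+1, j-1)]
  V(2,-2) = exp(-r*dt) * [p_u*17.807558 + p_m*35.315145 + p_d*47.961451] = 32.946765
  V(2,-1) = exp(-r*dt) * [p_u*0.000000 + p_m*17.807558 + p_d*35.315145] = 16.689963
  V(2,+0) = exp(-r*dt) * [p_u*0.000000 + p_m*0.000000 + p_d*17.807558] = 2.629704
  V(2,+1) = exp(-r*dt) * [p_u*0.000000 + p_m*0.000000 + p_d*0.000000] = 0.000000
  V(2,+2) = exp(-r*dt) * [p_u*0.000000 + p_m*0.000000 + p_d*0.000000] = 0.000000
  V(1,-1) = exp(-r*dt) * [p_u*2.629704 + p_m*16.689963 + p_d*32.946765] = 16.078988
  V(1,+0) = exp(-r*dt) * [p_u*0.000000 + p_m*2.629704 + p_d*16.689963] = 4.159197
  V(1,+1) = exp(-r*dt) * [p_u*0.000000 + p_m*0.000000 + p_d*2.629704] = 0.388338
  V(0,+0) = exp(-r*dt) * [p_u*0.388338 + p_m*4.159197 + p_d*16.078988] = 5.122319

Answer: Price = V(0,0) = 5.1223


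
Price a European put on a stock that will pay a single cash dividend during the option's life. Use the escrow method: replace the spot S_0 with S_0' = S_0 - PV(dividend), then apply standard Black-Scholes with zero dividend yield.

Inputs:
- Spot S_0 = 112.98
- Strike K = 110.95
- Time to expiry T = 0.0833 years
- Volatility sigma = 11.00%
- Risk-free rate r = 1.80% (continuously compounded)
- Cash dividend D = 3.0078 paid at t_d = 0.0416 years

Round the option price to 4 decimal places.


PV(D) = D * exp(-r * t_d) = 3.0078 * 0.99925148 = 3.00554860
S_0' = S_0 - PV(D) = 112.9800 - 3.00554860 = 109.97445140
d1 = (ln(S_0'/K) + (r + sigma^2/2)*T) / (sigma*sqrt(T)) = -0.21507573
d2 = d1 - sigma*sqrt(T) = -0.24682364
exp(-rT) = 0.99850172
N(-d1) = 0.58514586; N(-d2) = 0.59747764
P = K * exp(-rT) * N(-d2) - S_0' * N(-d1) = 110.9500 * 0.99850172 * 0.59747764 - 109.97445140 * 0.58514586 = 1.8397

Answer: Price = 1.8397


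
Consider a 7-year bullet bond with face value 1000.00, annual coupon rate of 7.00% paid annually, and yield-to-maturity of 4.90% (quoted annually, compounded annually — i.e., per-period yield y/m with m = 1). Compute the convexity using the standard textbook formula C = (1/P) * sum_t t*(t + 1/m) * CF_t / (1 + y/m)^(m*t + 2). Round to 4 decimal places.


Coupon per period c = face * coupon_rate / m = 70.000000
Periods per year m = 1; per-period yield y/m = 0.049000
Number of cashflows N = 7
Cashflows (t years, CF_t, discount factor 1/(1+y/m)^(m*t), PV):
  t = 1.0000: CF_t = 70.000000, DF = 0.953289, PV = 66.730219
  t = 2.0000: CF_t = 70.000000, DF = 0.908760, PV = 63.613174
  t = 3.0000: CF_t = 70.000000, DF = 0.866310, PV = 60.641729
  t = 4.0000: CF_t = 70.000000, DF = 0.825844, PV = 57.809084
  t = 5.0000: CF_t = 70.000000, DF = 0.787268, PV = 55.108755
  t = 6.0000: CF_t = 70.000000, DF = 0.750494, PV = 52.534561
  t = 7.0000: CF_t = 1070.000000, DF = 0.715437, PV = 765.517918
Price P = sum_t PV_t = 1121.955440
Convexity numerator sum_t t*(t + 1/m) * CF_t / (1+y/m)^(m*t + 2):
  t = 1.0000: term = 121.283458
  t = 2.0000: term = 346.854503
  t = 3.0000: term = 661.305059
  t = 4.0000: term = 1050.691228
  t = 5.0000: term = 1502.418343
  t = 6.0000: term = 2005.134109
  t = 7.0000: term = 38957.619449
Convexity = (1/P) * sum = 44645.306151 / 1121.955440 = 39.792406

Answer: Convexity = 39.7924


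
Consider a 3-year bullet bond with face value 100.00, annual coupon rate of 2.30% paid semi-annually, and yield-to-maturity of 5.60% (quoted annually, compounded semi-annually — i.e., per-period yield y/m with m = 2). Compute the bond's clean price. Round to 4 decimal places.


Answer: Price = 91.0021

Derivation:
Coupon per period c = face * coupon_rate / m = 1.150000
Periods per year m = 2; per-period yield y/m = 0.028000
Number of cashflows N = 6
Cashflows (t years, CF_t, discount factor 1/(1+y/m)^(m*t), PV):
  t = 0.5000: CF_t = 1.150000, DF = 0.972763, PV = 1.118677
  t = 1.0000: CF_t = 1.150000, DF = 0.946267, PV = 1.088207
  t = 1.5000: CF_t = 1.150000, DF = 0.920493, PV = 1.058567
  t = 2.0000: CF_t = 1.150000, DF = 0.895422, PV = 1.029735
  t = 2.5000: CF_t = 1.150000, DF = 0.871033, PV = 1.001688
  t = 3.0000: CF_t = 101.150000, DF = 0.847308, PV = 85.705205
Price P = sum_t PV_t = 91.002079


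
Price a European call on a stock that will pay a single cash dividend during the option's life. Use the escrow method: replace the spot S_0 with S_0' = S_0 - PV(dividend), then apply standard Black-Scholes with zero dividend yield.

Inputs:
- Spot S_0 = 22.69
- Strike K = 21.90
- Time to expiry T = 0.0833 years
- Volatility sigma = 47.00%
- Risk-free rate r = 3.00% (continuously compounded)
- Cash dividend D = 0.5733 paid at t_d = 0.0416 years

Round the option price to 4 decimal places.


Answer: Price = 1.3296

Derivation:
PV(D) = D * exp(-r * t_d) = 0.5733 * 0.99875278 = 0.57258497
S_0' = S_0 - PV(D) = 22.6900 - 0.57258497 = 22.11741503
d1 = (ln(S_0'/K) + (r + sigma^2/2)*T) / (sigma*sqrt(T)) = 0.15907209
d2 = d1 - sigma*sqrt(T) = 0.02342192
exp(-rT) = 0.99750412
N(d1) = 0.56319396; N(d2) = 0.50934314
C = S_0' * N(d1) - K * exp(-rT) * N(d2) = 22.11741503 * 0.56319396 - 21.9000 * 0.99750412 * 0.50934314 = 1.3296


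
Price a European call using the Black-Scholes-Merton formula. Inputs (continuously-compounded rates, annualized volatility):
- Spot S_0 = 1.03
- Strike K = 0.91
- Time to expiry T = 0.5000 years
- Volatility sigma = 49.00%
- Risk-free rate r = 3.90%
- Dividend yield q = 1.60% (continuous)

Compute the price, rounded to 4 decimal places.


d1 = (ln(S/K) + (r - q + 0.5*sigma^2) * T) / (sigma * sqrt(T)) = 0.56393781
d2 = d1 - sigma * sqrt(T) = 0.21745549
exp(-rT) = 0.98068890; exp(-qT) = 0.99203191
C = S_0 * exp(-qT) * N(d1) - K * exp(-rT) * N(d2)
N(d1) = 0.71360177; N(d2) = 0.58607330
C = 1.0300 * 0.99203191 * 0.71360177 - 0.9100 * 0.98068890 * 0.58607330 = 0.2061

Answer: Price = 0.2061


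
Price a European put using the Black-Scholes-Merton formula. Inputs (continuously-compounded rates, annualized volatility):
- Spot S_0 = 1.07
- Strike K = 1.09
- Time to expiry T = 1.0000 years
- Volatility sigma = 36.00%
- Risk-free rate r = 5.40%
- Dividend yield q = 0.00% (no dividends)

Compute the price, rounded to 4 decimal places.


Answer: Price = 0.1323

Derivation:
d1 = (ln(S/K) + (r - q + 0.5*sigma^2) * T) / (sigma * sqrt(T)) = 0.27855820
d2 = d1 - sigma * sqrt(T) = -0.08144180
exp(-rT) = 0.94743211; exp(-qT) = 1.00000000
P = K * exp(-rT) * N(-d2) - S_0 * exp(-qT) * N(-d1)
N(-d1) = 0.39029195; N(-d2) = 0.53245470
P = 1.0900 * 0.94743211 * 0.53245470 - 1.0700 * 1.00000000 * 0.39029195 = 0.1323


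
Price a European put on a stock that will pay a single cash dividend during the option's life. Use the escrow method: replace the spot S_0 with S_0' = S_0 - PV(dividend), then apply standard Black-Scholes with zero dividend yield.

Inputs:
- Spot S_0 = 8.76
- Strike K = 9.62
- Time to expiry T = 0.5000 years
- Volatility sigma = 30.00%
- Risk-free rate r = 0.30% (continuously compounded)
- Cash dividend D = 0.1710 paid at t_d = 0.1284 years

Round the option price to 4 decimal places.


PV(D) = D * exp(-r * t_d) = 0.1710 * 0.99961487 = 0.17093414
S_0' = S_0 - PV(D) = 8.7600 - 0.17093414 = 8.58906586
d1 = (ln(S_0'/K) + (r + sigma^2/2)*T) / (sigma*sqrt(T)) = -0.42122013
d2 = d1 - sigma*sqrt(T) = -0.63335216
exp(-rT) = 0.99850112
N(-d1) = 0.66320283; N(-d2) = 0.73674815
P = K * exp(-rT) * N(-d2) - S_0' * N(-d1) = 9.6200 * 0.99850112 * 0.73674815 - 8.58906586 * 0.66320283 = 1.3806

Answer: Price = 1.3806


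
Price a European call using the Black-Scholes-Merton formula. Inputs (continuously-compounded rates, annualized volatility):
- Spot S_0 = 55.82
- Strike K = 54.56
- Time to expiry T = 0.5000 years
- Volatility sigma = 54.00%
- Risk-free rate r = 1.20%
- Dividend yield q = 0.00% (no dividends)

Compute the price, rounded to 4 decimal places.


d1 = (ln(S/K) + (r - q + 0.5*sigma^2) * T) / (sigma * sqrt(T)) = 0.26642530
d2 = d1 - sigma * sqrt(T) = -0.11541236
exp(-rT) = 0.99401796; exp(-qT) = 1.00000000
C = S_0 * exp(-qT) * N(d1) - K * exp(-rT) * N(d2)
N(d1) = 0.60504416; N(d2) = 0.45405914
C = 55.8200 * 1.00000000 * 0.60504416 - 54.5600 * 0.99401796 * 0.45405914 = 9.1483

Answer: Price = 9.1483


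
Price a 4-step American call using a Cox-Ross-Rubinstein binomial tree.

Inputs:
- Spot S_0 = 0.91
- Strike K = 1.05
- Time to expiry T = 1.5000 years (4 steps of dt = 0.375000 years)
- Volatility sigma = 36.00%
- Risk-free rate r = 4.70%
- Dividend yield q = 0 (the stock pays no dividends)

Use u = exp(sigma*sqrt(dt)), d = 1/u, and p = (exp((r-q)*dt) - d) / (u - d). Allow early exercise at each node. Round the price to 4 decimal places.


dt = T/N = 0.375000
u = exp(sigma*sqrt(dt)) = 1.246643; d = 1/u = 0.802154
p = (exp((r-q)*dt) - d) / (u - d) = 0.485112
Discount per step: exp(-r*dt) = 0.982529
Stock lattice S(k, i) with i counting down-moves:
  k=0: S(0,0) = 0.9100
  k=1: S(1,0) = 1.1344; S(1,1) = 0.7300
  k=2: S(2,0) = 1.4142; S(2,1) = 0.9100; S(2,2) = 0.5855
  k=3: S(3,0) = 1.7631; S(3,1) = 1.1344; S(3,2) = 0.7300; S(3,3) = 0.4697
  k=4: S(4,0) = 2.1979; S(4,1) = 1.4142; S(4,2) = 0.9100; S(4,3) = 0.5855; S(4,4) = 0.3768
Terminal payoffs V(N, i) = max(S_T - K, 0):
  V(4,0) = 1.147907; V(4,1) = 0.364247; V(4,2) = 0.000000; V(4,3) = 0.000000; V(4,4) = 0.000000
Backward induction: V(k, i) = exp(-r*dt) * [p * V(k+1, i) + (1-p) * V(k+1, i+1)]; then take max(V_cont, immediate exercise) for American.
  V(3,0) = exp(-r*dt) * [p*1.147907 + (1-p)*0.364247] = 0.731405; exercise = 0.713061; V(3,0) = max -> 0.731405
  V(3,1) = exp(-r*dt) * [p*0.364247 + (1-p)*0.000000] = 0.173614; exercise = 0.084445; V(3,1) = max -> 0.173614
  V(3,2) = exp(-r*dt) * [p*0.000000 + (1-p)*0.000000] = 0.000000; exercise = 0.000000; V(3,2) = max -> 0.000000
  V(3,3) = exp(-r*dt) * [p*0.000000 + (1-p)*0.000000] = 0.000000; exercise = 0.000000; V(3,3) = max -> 0.000000
  V(2,0) = exp(-r*dt) * [p*0.731405 + (1-p)*0.173614] = 0.436445; exercise = 0.364247; V(2,0) = max -> 0.436445
  V(2,1) = exp(-r*dt) * [p*0.173614 + (1-p)*0.000000] = 0.082751; exercise = 0.000000; V(2,1) = max -> 0.082751
  V(2,2) = exp(-r*dt) * [p*0.000000 + (1-p)*0.000000] = 0.000000; exercise = 0.000000; V(2,2) = max -> 0.000000
  V(1,0) = exp(-r*dt) * [p*0.436445 + (1-p)*0.082751] = 0.249889; exercise = 0.084445; V(1,0) = max -> 0.249889
  V(1,1) = exp(-r*dt) * [p*0.082751 + (1-p)*0.000000] = 0.039442; exercise = 0.000000; V(1,1) = max -> 0.039442
  V(0,0) = exp(-r*dt) * [p*0.249889 + (1-p)*0.039442] = 0.139060; exercise = 0.000000; V(0,0) = max -> 0.139060

Answer: Price = V(0,0) = 0.1391


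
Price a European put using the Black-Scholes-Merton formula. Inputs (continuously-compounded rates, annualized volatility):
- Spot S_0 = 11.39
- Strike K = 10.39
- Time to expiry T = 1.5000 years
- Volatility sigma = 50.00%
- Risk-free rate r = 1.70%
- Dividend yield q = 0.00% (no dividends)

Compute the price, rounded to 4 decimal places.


d1 = (ln(S/K) + (r - q + 0.5*sigma^2) * T) / (sigma * sqrt(T)) = 0.49788651
d2 = d1 - sigma * sqrt(T) = -0.11448593
exp(-rT) = 0.97482238; exp(-qT) = 1.00000000
P = K * exp(-rT) * N(-d2) - S_0 * exp(-qT) * N(-d1)
N(-d1) = 0.30928202; N(-d2) = 0.54557370
P = 10.3900 * 0.97482238 * 0.54557370 - 11.3900 * 1.00000000 * 0.30928202 = 2.0031

Answer: Price = 2.0031


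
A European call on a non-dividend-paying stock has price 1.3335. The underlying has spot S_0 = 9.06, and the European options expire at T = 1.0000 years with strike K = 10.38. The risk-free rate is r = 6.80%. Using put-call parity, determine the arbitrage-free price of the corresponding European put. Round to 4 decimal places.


Answer: Put price = 1.9711

Derivation:
Put-call parity: C - P = S_0 * exp(-qT) - K * exp(-rT).
S_0 * exp(-qT) = 9.0600 * 1.00000000 = 9.06000000
K * exp(-rT) = 10.3800 * 0.93426047 = 9.69762372
P = C - S*exp(-qT) + K*exp(-rT)
P = 1.3335 - 9.06000000 + 9.69762372 = 1.9711


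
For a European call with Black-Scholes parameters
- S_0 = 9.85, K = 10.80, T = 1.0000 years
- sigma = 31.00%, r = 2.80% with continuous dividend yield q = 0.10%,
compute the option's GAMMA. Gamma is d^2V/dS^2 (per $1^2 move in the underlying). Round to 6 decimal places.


d1 = -0.0549183192; d2 = -0.3649183192
phi(d1) = 0.3983411245; exp(-qT) = 0.9990004998; exp(-rT) = 0.9723883668
Gamma = exp(-qT) * phi(d1) / (S * sigma * sqrt(T)) = 0.9990004998 * 0.3983411245 / (9.8500 * 0.3100 * 1.0000000000) = 0.130324

Answer: Gamma = 0.130324


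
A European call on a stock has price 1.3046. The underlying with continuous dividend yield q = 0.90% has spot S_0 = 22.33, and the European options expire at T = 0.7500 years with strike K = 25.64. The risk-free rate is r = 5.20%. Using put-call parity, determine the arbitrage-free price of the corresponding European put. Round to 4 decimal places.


Answer: Put price = 3.7841

Derivation:
Put-call parity: C - P = S_0 * exp(-qT) - K * exp(-rT).
S_0 * exp(-qT) = 22.3300 * 0.99327273 = 22.17978006
K * exp(-rT) = 25.6400 * 0.96175071 = 24.65928818
P = C - S*exp(-qT) + K*exp(-rT)
P = 1.3046 - 22.17978006 + 24.65928818 = 3.7841


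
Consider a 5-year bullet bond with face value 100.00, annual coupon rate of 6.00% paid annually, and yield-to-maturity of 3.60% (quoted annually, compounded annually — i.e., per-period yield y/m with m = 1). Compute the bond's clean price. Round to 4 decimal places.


Answer: Price = 110.8055

Derivation:
Coupon per period c = face * coupon_rate / m = 6.000000
Periods per year m = 1; per-period yield y/m = 0.036000
Number of cashflows N = 5
Cashflows (t years, CF_t, discount factor 1/(1+y/m)^(m*t), PV):
  t = 1.0000: CF_t = 6.000000, DF = 0.965251, PV = 5.791506
  t = 2.0000: CF_t = 6.000000, DF = 0.931709, PV = 5.590257
  t = 3.0000: CF_t = 6.000000, DF = 0.899333, PV = 5.396001
  t = 4.0000: CF_t = 6.000000, DF = 0.868082, PV = 5.208495
  t = 5.0000: CF_t = 106.000000, DF = 0.837917, PV = 88.819247
Price P = sum_t PV_t = 110.805505


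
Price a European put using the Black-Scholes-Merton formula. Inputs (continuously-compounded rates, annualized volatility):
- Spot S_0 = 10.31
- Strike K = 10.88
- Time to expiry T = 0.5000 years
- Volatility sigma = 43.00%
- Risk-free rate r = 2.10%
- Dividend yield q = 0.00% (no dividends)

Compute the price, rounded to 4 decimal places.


d1 = (ln(S/K) + (r - q + 0.5*sigma^2) * T) / (sigma * sqrt(T)) = 0.00958066
d2 = d1 - sigma * sqrt(T) = -0.29447526
exp(-rT) = 0.98955493; exp(-qT) = 1.00000000
P = K * exp(-rT) * N(-d2) - S_0 * exp(-qT) * N(-d1)
N(-d1) = 0.49617793; N(-d2) = 0.61580262
P = 10.8800 * 0.98955493 * 0.61580262 - 10.3100 * 1.00000000 * 0.49617793 = 1.5144

Answer: Price = 1.5144


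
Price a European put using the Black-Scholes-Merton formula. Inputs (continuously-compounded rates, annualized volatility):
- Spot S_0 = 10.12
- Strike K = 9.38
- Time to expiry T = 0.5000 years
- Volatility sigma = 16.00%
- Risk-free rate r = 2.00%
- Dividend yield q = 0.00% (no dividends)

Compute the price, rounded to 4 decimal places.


d1 = (ln(S/K) + (r - q + 0.5*sigma^2) * T) / (sigma * sqrt(T)) = 0.81612409
d2 = d1 - sigma * sqrt(T) = 0.70298701
exp(-rT) = 0.99004983; exp(-qT) = 1.00000000
P = K * exp(-rT) * N(-d2) - S_0 * exp(-qT) * N(-d1)
N(-d1) = 0.20721458; N(-d2) = 0.24103192
P = 9.3800 * 0.99004983 * 0.24103192 - 10.1200 * 1.00000000 * 0.20721458 = 0.1414

Answer: Price = 0.1414


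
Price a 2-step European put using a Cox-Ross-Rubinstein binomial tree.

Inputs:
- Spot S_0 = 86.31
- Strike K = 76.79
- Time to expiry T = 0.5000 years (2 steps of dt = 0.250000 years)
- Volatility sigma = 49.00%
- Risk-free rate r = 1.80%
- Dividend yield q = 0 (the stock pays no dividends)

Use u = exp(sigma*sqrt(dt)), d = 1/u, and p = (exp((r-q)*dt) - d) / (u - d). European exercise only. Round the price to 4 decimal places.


dt = T/N = 0.250000
u = exp(sigma*sqrt(dt)) = 1.277621; d = 1/u = 0.782705
p = (exp((r-q)*dt) - d) / (u - d) = 0.448167
Discount per step: exp(-r*dt) = 0.995510
Stock lattice S(k, i) with i counting down-moves:
  k=0: S(0,0) = 86.3100
  k=1: S(1,0) = 110.2715; S(1,1) = 67.5552
  k=2: S(2,0) = 140.8852; S(2,1) = 86.3100; S(2,2) = 52.8758
Terminal payoffs V(N, i) = max(K - S_T, 0):
  V(2,0) = 0.000000; V(2,1) = 0.000000; V(2,2) = 23.914216
Backward induction: V(k, i) = exp(-r*dt) * [p * V(k+1, i) + (1-p) * V(k+1, i+1)].
  V(1,0) = exp(-r*dt) * [p*0.000000 + (1-p)*0.000000] = 0.000000
  V(1,1) = exp(-r*dt) * [p*0.000000 + (1-p)*23.914216] = 13.137391
  V(0,0) = exp(-r*dt) * [p*0.000000 + (1-p)*13.137391] = 7.217089

Answer: Price = V(0,0) = 7.2171


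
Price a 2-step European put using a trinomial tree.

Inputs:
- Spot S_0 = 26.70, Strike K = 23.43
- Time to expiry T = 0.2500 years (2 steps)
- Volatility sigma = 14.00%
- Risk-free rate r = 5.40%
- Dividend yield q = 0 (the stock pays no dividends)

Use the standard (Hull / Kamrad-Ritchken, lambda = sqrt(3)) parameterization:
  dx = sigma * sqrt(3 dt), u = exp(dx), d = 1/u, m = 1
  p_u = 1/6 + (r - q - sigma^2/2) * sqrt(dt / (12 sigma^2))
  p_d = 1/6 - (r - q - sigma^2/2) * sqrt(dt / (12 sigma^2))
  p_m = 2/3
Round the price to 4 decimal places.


Answer: Price = V(0,0) = 0.0167

Derivation:
dt = T/N = 0.125000; dx = sigma*sqrt(3*dt) = 0.085732
u = exp(dx) = 1.089514; d = 1/u = 0.917840
p_u = 0.198889, p_m = 0.666667, p_d = 0.134444
Discount per step: exp(-r*dt) = 0.993273
Stock lattice S(k, j) with j the centered position index:
  k=0: S(0,+0) = 26.7000
  k=1: S(1,-1) = 24.5063; S(1,+0) = 26.7000; S(1,+1) = 29.0900
  k=2: S(2,-2) = 22.4929; S(2,-1) = 24.5063; S(2,+0) = 26.7000; S(2,+1) = 29.0900; S(2,+2) = 31.6940
Terminal payoffs V(N, j) = max(K - S_T, 0):
  V(2,-2) = 0.937109; V(2,-1) = 0.000000; V(2,+0) = 0.000000; V(2,+1) = 0.000000; V(2,+2) = 0.000000
Backward induction: V(k, j) = exp(-r*dt) * [p_u * V(k+1, j+1) + p_m * V(k+1, j) + p_d * V(k+1, j-1)]
  V(1,-1) = exp(-r*dt) * [p_u*0.000000 + p_m*0.000000 + p_d*0.937109] = 0.125141
  V(1,+0) = exp(-r*dt) * [p_u*0.000000 + p_m*0.000000 + p_d*0.000000] = 0.000000
  V(1,+1) = exp(-r*dt) * [p_u*0.000000 + p_m*0.000000 + p_d*0.000000] = 0.000000
  V(0,+0) = exp(-r*dt) * [p_u*0.000000 + p_m*0.000000 + p_d*0.125141] = 0.016711


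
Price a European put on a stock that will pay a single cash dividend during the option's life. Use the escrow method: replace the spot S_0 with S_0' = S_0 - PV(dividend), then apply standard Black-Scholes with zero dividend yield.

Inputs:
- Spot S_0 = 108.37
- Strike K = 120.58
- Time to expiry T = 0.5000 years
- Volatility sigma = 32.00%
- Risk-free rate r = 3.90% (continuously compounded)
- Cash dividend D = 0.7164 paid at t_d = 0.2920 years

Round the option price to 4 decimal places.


Answer: Price = 16.3276

Derivation:
PV(D) = D * exp(-r * t_d) = 0.7164 * 0.98867660 = 0.70828791
S_0' = S_0 - PV(D) = 108.3700 - 0.70828791 = 107.66171209
d1 = (ln(S_0'/K) + (r + sigma^2/2)*T) / (sigma*sqrt(T)) = -0.30149008
d2 = d1 - sigma*sqrt(T) = -0.52776425
exp(-rT) = 0.98068890
N(-d1) = 0.61847959; N(-d2) = 0.70116851
P = K * exp(-rT) * N(-d2) - S_0' * N(-d1) = 120.5800 * 0.98068890 * 0.70116851 - 107.66171209 * 0.61847959 = 16.3276


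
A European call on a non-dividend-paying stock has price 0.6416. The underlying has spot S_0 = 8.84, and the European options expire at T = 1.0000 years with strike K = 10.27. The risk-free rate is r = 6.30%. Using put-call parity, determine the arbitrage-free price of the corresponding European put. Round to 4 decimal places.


Put-call parity: C - P = S_0 * exp(-qT) - K * exp(-rT).
S_0 * exp(-qT) = 8.8400 * 1.00000000 = 8.84000000
K * exp(-rT) = 10.2700 * 0.93894347 = 9.64294947
P = C - S*exp(-qT) + K*exp(-rT)
P = 0.6416 - 8.84000000 + 9.64294947 = 1.4445

Answer: Put price = 1.4445


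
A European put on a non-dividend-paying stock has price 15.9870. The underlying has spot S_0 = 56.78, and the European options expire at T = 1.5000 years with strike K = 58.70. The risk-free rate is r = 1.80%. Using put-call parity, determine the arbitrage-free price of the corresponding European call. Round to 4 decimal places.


Answer: Call price = 15.6307

Derivation:
Put-call parity: C - P = S_0 * exp(-qT) - K * exp(-rT).
S_0 * exp(-qT) = 56.7800 * 1.00000000 = 56.78000000
K * exp(-rT) = 58.7000 * 0.97336124 = 57.13630488
C = P + S*exp(-qT) - K*exp(-rT)
C = 15.9870 + 56.78000000 - 57.13630488 = 15.6307


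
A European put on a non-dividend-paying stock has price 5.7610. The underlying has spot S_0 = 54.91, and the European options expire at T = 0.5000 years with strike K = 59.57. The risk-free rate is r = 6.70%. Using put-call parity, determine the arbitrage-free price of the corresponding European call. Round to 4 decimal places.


Put-call parity: C - P = S_0 * exp(-qT) - K * exp(-rT).
S_0 * exp(-qT) = 54.9100 * 1.00000000 = 54.91000000
K * exp(-rT) = 59.5700 * 0.96705491 = 57.60746106
C = P + S*exp(-qT) - K*exp(-rT)
C = 5.7610 + 54.91000000 - 57.60746106 = 3.0635

Answer: Call price = 3.0635


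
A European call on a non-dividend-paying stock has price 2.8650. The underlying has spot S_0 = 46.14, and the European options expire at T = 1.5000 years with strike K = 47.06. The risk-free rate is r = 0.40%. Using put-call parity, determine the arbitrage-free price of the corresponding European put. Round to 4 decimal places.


Put-call parity: C - P = S_0 * exp(-qT) - K * exp(-rT).
S_0 * exp(-qT) = 46.1400 * 1.00000000 = 46.14000000
K * exp(-rT) = 47.0600 * 0.99401796 = 46.77848539
P = C - S*exp(-qT) + K*exp(-rT)
P = 2.8650 - 46.14000000 + 46.77848539 = 3.5035

Answer: Put price = 3.5035


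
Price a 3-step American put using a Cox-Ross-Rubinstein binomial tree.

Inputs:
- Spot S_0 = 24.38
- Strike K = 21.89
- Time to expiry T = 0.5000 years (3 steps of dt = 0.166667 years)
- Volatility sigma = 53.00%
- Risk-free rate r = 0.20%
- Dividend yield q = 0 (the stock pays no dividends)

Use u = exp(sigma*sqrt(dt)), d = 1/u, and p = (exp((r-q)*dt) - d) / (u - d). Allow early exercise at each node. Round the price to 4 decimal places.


dt = T/N = 0.166667
u = exp(sigma*sqrt(dt)) = 1.241564; d = 1/u = 0.805436
p = (exp((r-q)*dt) - d) / (u - d) = 0.446882
Discount per step: exp(-r*dt) = 0.999667
Stock lattice S(k, i) with i counting down-moves:
  k=0: S(0,0) = 24.3800
  k=1: S(1,0) = 30.2693; S(1,1) = 19.6365
  k=2: S(2,0) = 37.5813; S(2,1) = 24.3800; S(2,2) = 15.8160
  k=3: S(3,0) = 46.6596; S(3,1) = 30.2693; S(3,2) = 19.6365; S(3,3) = 12.7387
Terminal payoffs V(N, i) = max(K - S_T, 0):
  V(3,0) = 0.000000; V(3,1) = 0.000000; V(3,2) = 2.253472; V(3,3) = 9.151252
Backward induction: V(k, i) = exp(-r*dt) * [p * V(k+1, i) + (1-p) * V(k+1, i+1)]; then take max(V_cont, immediate exercise) for American.
  V(2,0) = exp(-r*dt) * [p*0.000000 + (1-p)*0.000000] = 0.000000; exercise = 0.000000; V(2,0) = max -> 0.000000
  V(2,1) = exp(-r*dt) * [p*0.000000 + (1-p)*2.253472] = 1.246021; exercise = 0.000000; V(2,1) = max -> 1.246021
  V(2,2) = exp(-r*dt) * [p*2.253472 + (1-p)*9.151252] = 6.066739; exercise = 6.074034; V(2,2) = max -> 6.074034
  V(1,0) = exp(-r*dt) * [p*0.000000 + (1-p)*1.246021] = 0.688968; exercise = 0.000000; V(1,0) = max -> 0.688968
  V(1,1) = exp(-r*dt) * [p*1.246021 + (1-p)*6.074034] = 3.915179; exercise = 2.253472; V(1,1) = max -> 3.915179
  V(0,0) = exp(-r*dt) * [p*0.688968 + (1-p)*3.915179] = 2.472620; exercise = 0.000000; V(0,0) = max -> 2.472620

Answer: Price = V(0,0) = 2.4726


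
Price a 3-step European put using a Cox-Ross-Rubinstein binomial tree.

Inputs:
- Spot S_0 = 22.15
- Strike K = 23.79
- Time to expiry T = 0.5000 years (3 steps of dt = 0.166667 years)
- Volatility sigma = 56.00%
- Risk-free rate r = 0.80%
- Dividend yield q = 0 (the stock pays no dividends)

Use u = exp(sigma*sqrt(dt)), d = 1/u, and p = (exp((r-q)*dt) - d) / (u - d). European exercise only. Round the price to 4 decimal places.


Answer: Price = V(0,0) = 4.6621

Derivation:
dt = T/N = 0.166667
u = exp(sigma*sqrt(dt)) = 1.256863; d = 1/u = 0.795632
p = (exp((r-q)*dt) - d) / (u - d) = 0.445986
Discount per step: exp(-r*dt) = 0.998668
Stock lattice S(k, i) with i counting down-moves:
  k=0: S(0,0) = 22.1500
  k=1: S(1,0) = 27.8395; S(1,1) = 17.6232
  k=2: S(2,0) = 34.9905; S(2,1) = 22.1500; S(2,2) = 14.0216
  k=3: S(3,0) = 43.9782; S(3,1) = 27.8395; S(3,2) = 17.6232; S(3,3) = 11.1560
Terminal payoffs V(N, i) = max(K - S_T, 0):
  V(3,0) = 0.000000; V(3,1) = 0.000000; V(3,2) = 6.166761; V(3,3) = 12.633968
Backward induction: V(k, i) = exp(-r*dt) * [p * V(k+1, i) + (1-p) * V(k+1, i+1)].
  V(2,0) = exp(-r*dt) * [p*0.000000 + (1-p)*0.000000] = 0.000000
  V(2,1) = exp(-r*dt) * [p*0.000000 + (1-p)*6.166761] = 3.411922
  V(2,2) = exp(-r*dt) * [p*6.166761 + (1-p)*12.633968] = 9.736695
  V(1,0) = exp(-r*dt) * [p*0.000000 + (1-p)*3.411922] = 1.887735
  V(1,1) = exp(-r*dt) * [p*3.411922 + (1-p)*9.736695] = 6.906722
  V(0,0) = exp(-r*dt) * [p*1.887735 + (1-p)*6.906722] = 4.662106


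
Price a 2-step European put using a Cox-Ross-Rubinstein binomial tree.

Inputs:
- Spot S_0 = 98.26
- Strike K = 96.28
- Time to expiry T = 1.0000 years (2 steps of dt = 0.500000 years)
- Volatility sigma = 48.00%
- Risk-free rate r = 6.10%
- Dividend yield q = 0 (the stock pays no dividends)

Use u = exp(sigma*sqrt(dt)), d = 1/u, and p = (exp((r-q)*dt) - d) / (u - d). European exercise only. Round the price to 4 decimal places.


Answer: Price = V(0,0) = 12.7073

Derivation:
dt = T/N = 0.500000
u = exp(sigma*sqrt(dt)) = 1.404121; d = 1/u = 0.712189
p = (exp((r-q)*dt) - d) / (u - d) = 0.460711
Discount per step: exp(-r*dt) = 0.969960
Stock lattice S(k, i) with i counting down-moves:
  k=0: S(0,0) = 98.2600
  k=1: S(1,0) = 137.9689; S(1,1) = 69.9797
  k=2: S(2,0) = 193.7250; S(2,1) = 98.2600; S(2,2) = 49.8388
Terminal payoffs V(N, i) = max(K - S_T, 0):
  V(2,0) = 0.000000; V(2,1) = 0.000000; V(2,2) = 46.441164
Backward induction: V(k, i) = exp(-r*dt) * [p * V(k+1, i) + (1-p) * V(k+1, i+1)].
  V(1,0) = exp(-r*dt) * [p*0.000000 + (1-p)*0.000000] = 0.000000
  V(1,1) = exp(-r*dt) * [p*0.000000 + (1-p)*46.441164] = 24.292856
  V(0,0) = exp(-r*dt) * [p*0.000000 + (1-p)*24.292856] = 12.707323


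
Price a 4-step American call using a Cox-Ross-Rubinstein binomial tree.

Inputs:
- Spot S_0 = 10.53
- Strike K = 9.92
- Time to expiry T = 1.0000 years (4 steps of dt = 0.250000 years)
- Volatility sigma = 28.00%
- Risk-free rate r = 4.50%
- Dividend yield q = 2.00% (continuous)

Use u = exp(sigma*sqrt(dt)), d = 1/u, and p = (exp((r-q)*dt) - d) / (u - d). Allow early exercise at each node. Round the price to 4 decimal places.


Answer: Price = V(0,0) = 1.5883

Derivation:
dt = T/N = 0.250000
u = exp(sigma*sqrt(dt)) = 1.150274; d = 1/u = 0.869358
p = (exp((r-q)*dt) - d) / (u - d) = 0.487375
Discount per step: exp(-r*dt) = 0.988813
Stock lattice S(k, i) with i counting down-moves:
  k=0: S(0,0) = 10.5300
  k=1: S(1,0) = 12.1124; S(1,1) = 9.1543
  k=2: S(2,0) = 13.9326; S(2,1) = 10.5300; S(2,2) = 7.9584
  k=3: S(3,0) = 16.0263; S(3,1) = 12.1124; S(3,2) = 9.1543; S(3,3) = 6.9187
  k=4: S(4,0) = 18.4346; S(4,1) = 13.9326; S(4,2) = 10.5300; S(4,3) = 7.9584; S(4,4) = 6.0148
Terminal payoffs V(N, i) = max(S_T - K, 0):
  V(4,0) = 8.514581; V(4,1) = 4.012557; V(4,2) = 0.610000; V(4,3) = 0.000000; V(4,4) = 0.000000
Backward induction: V(k, i) = exp(-r*dt) * [p * V(k+1, i) + (1-p) * V(k+1, i+1)]; then take max(V_cont, immediate exercise) for American.
  V(3,0) = exp(-r*dt) * [p*8.514581 + (1-p)*4.012557] = 6.137298; exercise = 6.106255; V(3,0) = max -> 6.137298
  V(3,1) = exp(-r*dt) * [p*4.012557 + (1-p)*0.610000] = 2.242947; exercise = 2.192383; V(3,1) = max -> 2.242947
  V(3,2) = exp(-r*dt) * [p*0.610000 + (1-p)*0.000000] = 0.293973; exercise = 0.000000; V(3,2) = max -> 0.293973
  V(3,3) = exp(-r*dt) * [p*0.000000 + (1-p)*0.000000] = 0.000000; exercise = 0.000000; V(3,3) = max -> 0.000000
  V(2,0) = exp(-r*dt) * [p*6.137298 + (1-p)*2.242947] = 4.094633; exercise = 4.012557; V(2,0) = max -> 4.094633
  V(2,1) = exp(-r*dt) * [p*2.242947 + (1-p)*0.293973] = 1.229940; exercise = 0.610000; V(2,1) = max -> 1.229940
  V(2,2) = exp(-r*dt) * [p*0.293973 + (1-p)*0.000000] = 0.141672; exercise = 0.000000; V(2,2) = max -> 0.141672
  V(1,0) = exp(-r*dt) * [p*4.094633 + (1-p)*1.229940] = 2.596743; exercise = 2.192383; V(1,0) = max -> 2.596743
  V(1,1) = exp(-r*dt) * [p*1.229940 + (1-p)*0.141672] = 0.664549; exercise = 0.000000; V(1,1) = max -> 0.664549
  V(0,0) = exp(-r*dt) * [p*2.596743 + (1-p)*0.664549] = 1.588284; exercise = 0.610000; V(0,0) = max -> 1.588284


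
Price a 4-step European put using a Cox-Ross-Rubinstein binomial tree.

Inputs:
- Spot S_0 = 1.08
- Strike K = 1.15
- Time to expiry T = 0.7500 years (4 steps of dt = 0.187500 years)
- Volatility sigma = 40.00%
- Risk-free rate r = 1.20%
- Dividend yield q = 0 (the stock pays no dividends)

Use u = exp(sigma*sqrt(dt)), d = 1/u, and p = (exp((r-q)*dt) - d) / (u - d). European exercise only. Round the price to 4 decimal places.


dt = T/N = 0.187500
u = exp(sigma*sqrt(dt)) = 1.189110; d = 1/u = 0.840965
p = (exp((r-q)*dt) - d) / (u - d) = 0.463277
Discount per step: exp(-r*dt) = 0.997753
Stock lattice S(k, i) with i counting down-moves:
  k=0: S(0,0) = 1.0800
  k=1: S(1,0) = 1.2842; S(1,1) = 0.9082
  k=2: S(2,0) = 1.5271; S(2,1) = 1.0800; S(2,2) = 0.7638
  k=3: S(3,0) = 1.8159; S(3,1) = 1.2842; S(3,2) = 0.9082; S(3,3) = 0.6423
  k=4: S(4,0) = 2.1593; S(4,1) = 1.5271; S(4,2) = 1.0800; S(4,3) = 0.7638; S(4,4) = 0.5402
Terminal payoffs V(N, i) = max(K - S_T, 0):
  V(4,0) = 0.000000; V(4,1) = 0.000000; V(4,2) = 0.070000; V(4,3) = 0.386200; V(4,4) = 0.609823
Backward induction: V(k, i) = exp(-r*dt) * [p * V(k+1, i) + (1-p) * V(k+1, i+1)].
  V(3,0) = exp(-r*dt) * [p*0.000000 + (1-p)*0.000000] = 0.000000
  V(3,1) = exp(-r*dt) * [p*0.000000 + (1-p)*0.070000] = 0.037486
  V(3,2) = exp(-r*dt) * [p*0.070000 + (1-p)*0.386200] = 0.239173
  V(3,3) = exp(-r*dt) * [p*0.386200 + (1-p)*0.609823] = 0.505086
  V(2,0) = exp(-r*dt) * [p*0.000000 + (1-p)*0.037486] = 0.020074
  V(2,1) = exp(-r*dt) * [p*0.037486 + (1-p)*0.239173] = 0.145409
  V(2,2) = exp(-r*dt) * [p*0.239173 + (1-p)*0.505086] = 0.381036
  V(1,0) = exp(-r*dt) * [p*0.020074 + (1-p)*0.145409] = 0.087148
  V(1,1) = exp(-r*dt) * [p*0.145409 + (1-p)*0.381036] = 0.271265
  V(0,0) = exp(-r*dt) * [p*0.087148 + (1-p)*0.271265] = 0.185550

Answer: Price = V(0,0) = 0.1855
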